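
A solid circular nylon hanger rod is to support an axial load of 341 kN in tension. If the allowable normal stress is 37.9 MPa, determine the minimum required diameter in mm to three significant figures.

Required area A ≥ P/σ_allow = 341000/37.9 = 8997 mm².
For a solid circular section, d ≥ √(4A/π) = 107 mm.

107 mm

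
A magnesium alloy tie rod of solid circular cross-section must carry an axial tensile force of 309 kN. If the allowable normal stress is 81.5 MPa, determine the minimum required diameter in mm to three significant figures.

69.5 mm

Required area A ≥ P/σ_allow = 309000/81.5 = 3791 mm².
For a solid circular section, d ≥ √(4A/π) = 69.48 mm.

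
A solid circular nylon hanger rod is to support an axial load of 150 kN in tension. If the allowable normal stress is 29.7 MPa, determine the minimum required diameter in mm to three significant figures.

80.2 mm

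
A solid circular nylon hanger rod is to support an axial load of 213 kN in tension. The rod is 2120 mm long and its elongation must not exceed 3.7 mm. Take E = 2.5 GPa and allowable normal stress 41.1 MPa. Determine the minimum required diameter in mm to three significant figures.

Required area A ≥ P/σ_allow = 213000/41.1 = 5182 mm².
For a solid circular section, d ≥ √(4A/π) = 81.23 mm.
Elongation limit: A ≥ PL/(Eδ_allow) = 213000·2120/(2500·3.7) = 48820 mm² ⇒ d ≥ 249.3 mm.
The elongation limit governs.

249 mm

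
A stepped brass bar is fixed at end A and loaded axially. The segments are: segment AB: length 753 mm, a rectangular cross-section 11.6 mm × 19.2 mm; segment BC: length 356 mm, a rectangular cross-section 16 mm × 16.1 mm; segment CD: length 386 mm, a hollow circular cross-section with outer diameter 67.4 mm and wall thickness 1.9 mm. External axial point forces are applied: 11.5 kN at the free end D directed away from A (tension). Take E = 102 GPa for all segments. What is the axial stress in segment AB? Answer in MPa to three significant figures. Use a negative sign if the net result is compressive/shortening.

51.6 MPa

Internal axial forces (sectioning from the free end, tension +): N_CD = 11.5 kN, N_BC = 11.5 kN, N_AB = 11.5 kN.
A_AB = 222.7 mm².
σ_AB = N_AB/A_AB = 11500/222.7 = 51.63 MPa.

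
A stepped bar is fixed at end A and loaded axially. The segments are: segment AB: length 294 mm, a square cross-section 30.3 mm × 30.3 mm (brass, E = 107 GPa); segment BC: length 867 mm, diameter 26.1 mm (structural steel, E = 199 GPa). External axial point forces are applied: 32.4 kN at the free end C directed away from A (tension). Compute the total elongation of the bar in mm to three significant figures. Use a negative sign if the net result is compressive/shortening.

0.361 mm

Internal axial forces (sectioning from the free end, tension +): N_BC = 32.4 kN, N_AB = 32.4 kN.
A_AB = 918.1 mm².
A_BC = 535 mm².
δ_AB = 32400·294/(918.1·107000) = 0.09697 mm
δ_BC = 32400·867/(535·199000) = 0.2638 mm
δ = Σδ_i = 0.3608 mm.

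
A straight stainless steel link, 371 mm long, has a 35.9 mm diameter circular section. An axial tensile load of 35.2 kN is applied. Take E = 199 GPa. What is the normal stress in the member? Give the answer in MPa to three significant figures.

34.8 MPa

A = 1012 mm².
σ = N/A = 35200/1012 = 34.77 MPa.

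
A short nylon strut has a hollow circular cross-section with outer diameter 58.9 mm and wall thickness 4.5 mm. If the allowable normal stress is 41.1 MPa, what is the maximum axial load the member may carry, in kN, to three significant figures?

A = 769.1 mm².
P_max = σ_allow · A = 41.1 · 769.1 = 31610 N = 31.61 kN.

31.6 kN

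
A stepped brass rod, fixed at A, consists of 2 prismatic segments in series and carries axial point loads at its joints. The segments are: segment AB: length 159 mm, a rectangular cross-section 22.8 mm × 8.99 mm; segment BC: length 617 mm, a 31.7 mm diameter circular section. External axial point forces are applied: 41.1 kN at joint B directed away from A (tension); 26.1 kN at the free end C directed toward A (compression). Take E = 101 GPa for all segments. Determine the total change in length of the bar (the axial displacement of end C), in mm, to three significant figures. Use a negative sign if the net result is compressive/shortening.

-0.0868 mm

Internal axial forces (sectioning from the free end, tension +): N_BC = -26.1 kN, N_AB = 15 kN.
A_AB = 205 mm².
A_BC = 789.2 mm².
δ_AB = 15000·159/(205·101000) = 0.1152 mm
δ_BC = -26100·617/(789.2·101000) = -0.202 mm
δ = Σδ_i = -0.08682 mm.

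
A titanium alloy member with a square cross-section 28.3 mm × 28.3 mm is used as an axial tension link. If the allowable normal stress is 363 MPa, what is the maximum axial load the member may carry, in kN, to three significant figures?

A = 800.9 mm².
P_max = σ_allow · A = 363 · 800.9 = 290700 N = 290.7 kN.

291 kN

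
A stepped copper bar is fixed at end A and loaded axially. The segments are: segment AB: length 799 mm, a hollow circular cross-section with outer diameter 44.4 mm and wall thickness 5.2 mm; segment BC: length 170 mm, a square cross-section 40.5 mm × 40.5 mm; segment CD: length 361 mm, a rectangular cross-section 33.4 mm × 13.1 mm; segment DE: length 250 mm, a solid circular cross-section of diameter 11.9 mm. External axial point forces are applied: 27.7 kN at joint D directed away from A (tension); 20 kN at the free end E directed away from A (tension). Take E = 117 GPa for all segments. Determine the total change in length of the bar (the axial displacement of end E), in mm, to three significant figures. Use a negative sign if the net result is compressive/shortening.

Internal axial forces (sectioning from the free end, tension +): N_DE = 20 kN, N_CD = 47.7 kN, N_BC = 47.7 kN, N_AB = 47.7 kN.
A_AB = 640.4 mm².
A_BC = 1640 mm².
A_CD = 437.5 mm².
A_DE = 111.2 mm².
δ_AB = 47700·799/(640.4·117000) = 0.5087 mm
δ_BC = 47700·170/(1640·117000) = 0.04225 mm
δ_CD = 47700·361/(437.5·117000) = 0.3364 mm
δ_DE = 20000·250/(111.2·117000) = 0.3842 mm
δ = Σδ_i = 1.272 mm.

1.27 mm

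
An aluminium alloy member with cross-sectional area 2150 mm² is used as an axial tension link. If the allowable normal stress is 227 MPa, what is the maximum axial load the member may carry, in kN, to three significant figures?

488 kN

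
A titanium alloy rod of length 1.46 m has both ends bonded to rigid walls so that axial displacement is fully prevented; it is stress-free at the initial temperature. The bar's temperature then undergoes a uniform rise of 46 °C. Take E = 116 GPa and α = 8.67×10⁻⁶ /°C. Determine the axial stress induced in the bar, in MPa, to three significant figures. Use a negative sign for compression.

-46.3 MPa

Free thermal expansion αLΔT = 8.67e-6 · 1460 · 46 = 0.5823 mm.
The walls impose strain ε = −(0.5823)/1460 = -3.9882e-04; σ = Eε = 116000 · -3.9882e-04 = -46.26 MPa.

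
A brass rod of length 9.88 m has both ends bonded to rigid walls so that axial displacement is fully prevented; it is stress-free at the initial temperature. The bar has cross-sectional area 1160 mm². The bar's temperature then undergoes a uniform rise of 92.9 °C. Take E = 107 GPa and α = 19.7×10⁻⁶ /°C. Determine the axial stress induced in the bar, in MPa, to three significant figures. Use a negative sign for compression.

Free thermal expansion αLΔT = 19.7e-6 · 9880 · 92.9 = 18.08 mm.
The walls impose strain ε = −(18.08)/9880 = -1.8301e-03; σ = Eε = 107000 · -1.8301e-03 = -195.8 MPa.

-196 MPa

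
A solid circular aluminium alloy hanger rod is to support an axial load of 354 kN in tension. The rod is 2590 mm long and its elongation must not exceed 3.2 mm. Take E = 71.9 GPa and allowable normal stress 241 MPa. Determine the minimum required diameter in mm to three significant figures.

Required area A ≥ P/σ_allow = 354000/241 = 1469 mm².
For a solid circular section, d ≥ √(4A/π) = 43.25 mm.
Elongation limit: A ≥ PL/(Eδ_allow) = 354000·2590/(71900·3.2) = 3985 mm² ⇒ d ≥ 71.23 mm.
The elongation limit governs.

71.2 mm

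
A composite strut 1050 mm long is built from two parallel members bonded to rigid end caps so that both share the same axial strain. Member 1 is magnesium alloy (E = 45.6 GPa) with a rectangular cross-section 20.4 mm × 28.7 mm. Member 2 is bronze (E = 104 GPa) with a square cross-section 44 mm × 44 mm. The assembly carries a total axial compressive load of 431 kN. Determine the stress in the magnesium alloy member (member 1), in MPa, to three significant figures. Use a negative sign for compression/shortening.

-86.2 MPa

A_1 = 585.5 mm².
A_2 = 1936 mm².
Equal strain + equilibrium ⇒ each member carries load in proportion to AE: A₁E₁ = 26700000 N, A₂E₂ = 201300000 N, ΣAE = 228000000 N.
σ₁ = P·E₁/ΣAE = -431000·45600/228000000 = -86.18 MPa.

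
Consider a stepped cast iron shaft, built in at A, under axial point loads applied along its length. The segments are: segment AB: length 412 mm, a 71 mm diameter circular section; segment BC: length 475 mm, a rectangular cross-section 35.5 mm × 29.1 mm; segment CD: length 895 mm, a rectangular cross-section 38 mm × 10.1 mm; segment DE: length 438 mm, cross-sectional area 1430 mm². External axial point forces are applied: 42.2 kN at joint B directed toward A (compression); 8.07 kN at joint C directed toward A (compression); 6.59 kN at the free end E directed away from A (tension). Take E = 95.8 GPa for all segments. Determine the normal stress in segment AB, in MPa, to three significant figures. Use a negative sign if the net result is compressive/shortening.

Internal axial forces (sectioning from the free end, tension +): N_DE = 6.59 kN, N_CD = 6.59 kN, N_BC = -1.48 kN, N_AB = -43.68 kN.
A_AB = 3959 mm².
σ_AB = N_AB/A_AB = -43680/3959 = -11.03 MPa.

-11.0 MPa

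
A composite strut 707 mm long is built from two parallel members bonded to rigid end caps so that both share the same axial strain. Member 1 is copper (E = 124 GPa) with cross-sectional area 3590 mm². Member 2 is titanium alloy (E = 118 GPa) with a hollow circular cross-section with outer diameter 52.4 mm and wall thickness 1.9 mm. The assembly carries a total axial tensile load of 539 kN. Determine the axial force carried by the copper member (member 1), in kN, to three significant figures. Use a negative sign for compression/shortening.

499 kN

A_2 = 301.4 mm².
Equal strain + equilibrium ⇒ each member carries load in proportion to AE: A₁E₁ = 445200000 N, A₂E₂ = 35570000 N, ΣAE = 480700000 N.
F₁ = P·A₁E₁/ΣAE = 539000·445200000/480700000 = 499100 N.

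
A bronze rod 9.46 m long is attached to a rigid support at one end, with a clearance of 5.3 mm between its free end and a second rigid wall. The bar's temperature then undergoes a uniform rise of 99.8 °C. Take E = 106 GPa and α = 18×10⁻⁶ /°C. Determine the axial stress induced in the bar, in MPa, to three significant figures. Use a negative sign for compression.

-131 MPa

Free thermal expansion αLΔT = 18e-6 · 9460 · 99.8 = 16.99 mm.
The walls engage after the gap closes; constrained expansion = 16.99 − 5.3 = 11.69 mm.
The walls impose strain ε = −(11.69)/9460 = -1.2361e-03; σ = Eε = 106000 · -1.2361e-03 = -131 MPa.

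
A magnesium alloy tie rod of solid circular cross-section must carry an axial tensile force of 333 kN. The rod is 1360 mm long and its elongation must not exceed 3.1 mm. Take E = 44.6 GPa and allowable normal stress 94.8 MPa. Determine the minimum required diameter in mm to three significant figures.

Required area A ≥ P/σ_allow = 333000/94.8 = 3513 mm².
For a solid circular section, d ≥ √(4A/π) = 66.88 mm.
Elongation limit: A ≥ PL/(Eδ_allow) = 333000·1360/(44600·3.1) = 3276 mm² ⇒ d ≥ 64.58 mm.
The stress limit governs.

66.9 mm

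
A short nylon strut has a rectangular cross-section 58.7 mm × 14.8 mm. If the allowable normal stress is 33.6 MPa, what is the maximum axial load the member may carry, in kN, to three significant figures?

29.2 kN

A = 868.8 mm².
P_max = σ_allow · A = 33.6 · 868.8 = 29190 N = 29.19 kN.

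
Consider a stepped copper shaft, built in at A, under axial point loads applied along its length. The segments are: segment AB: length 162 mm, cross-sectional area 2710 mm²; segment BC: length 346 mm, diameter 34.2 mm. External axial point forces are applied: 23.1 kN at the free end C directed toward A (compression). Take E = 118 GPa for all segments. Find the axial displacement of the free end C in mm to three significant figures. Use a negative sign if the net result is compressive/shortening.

-0.0854 mm

Internal axial forces (sectioning from the free end, tension +): N_BC = -23.1 kN, N_AB = -23.1 kN.
A_BC = 918.6 mm².
δ_AB = -23100·162/(2710·118000) = -0.0117 mm
δ_BC = -23100·346/(918.6·118000) = -0.07373 mm
δ = Σδ_i = -0.08544 mm.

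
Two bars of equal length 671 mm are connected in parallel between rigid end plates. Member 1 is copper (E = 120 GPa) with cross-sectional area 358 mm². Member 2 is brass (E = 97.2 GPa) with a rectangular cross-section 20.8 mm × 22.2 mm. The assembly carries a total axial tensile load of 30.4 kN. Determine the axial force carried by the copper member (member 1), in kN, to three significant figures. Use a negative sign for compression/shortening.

14.9 kN

A_2 = 461.8 mm².
Equal strain + equilibrium ⇒ each member carries load in proportion to AE: A₁E₁ = 42960000 N, A₂E₂ = 44880000 N, ΣAE = 87840000 N.
F₁ = P·A₁E₁/ΣAE = 30400·42960000/87840000 = 14870 N.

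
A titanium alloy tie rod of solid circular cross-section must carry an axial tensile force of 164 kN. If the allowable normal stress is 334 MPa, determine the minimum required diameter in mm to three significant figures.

Required area A ≥ P/σ_allow = 164000/334 = 491 mm².
For a solid circular section, d ≥ √(4A/π) = 25 mm.

25.0 mm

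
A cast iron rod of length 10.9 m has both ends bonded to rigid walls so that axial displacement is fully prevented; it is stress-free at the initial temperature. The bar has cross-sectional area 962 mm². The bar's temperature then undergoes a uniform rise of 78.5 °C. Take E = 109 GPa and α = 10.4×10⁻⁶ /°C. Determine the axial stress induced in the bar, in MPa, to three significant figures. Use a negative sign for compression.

Free thermal expansion αLΔT = 10.4e-6 · 10900 · 78.5 = 8.899 mm.
The walls impose strain ε = −(8.899)/10900 = -8.1640e-04; σ = Eε = 109000 · -8.1640e-04 = -88.99 MPa.

-89.0 MPa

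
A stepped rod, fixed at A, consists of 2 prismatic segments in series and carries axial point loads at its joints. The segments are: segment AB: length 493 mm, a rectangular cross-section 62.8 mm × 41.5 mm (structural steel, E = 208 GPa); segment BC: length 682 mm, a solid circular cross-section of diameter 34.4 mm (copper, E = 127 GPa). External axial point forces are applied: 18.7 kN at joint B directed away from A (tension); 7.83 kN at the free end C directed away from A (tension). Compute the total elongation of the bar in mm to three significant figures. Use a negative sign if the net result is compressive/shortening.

Internal axial forces (sectioning from the free end, tension +): N_BC = 7.83 kN, N_AB = 26.53 kN.
A_AB = 2606 mm².
A_BC = 929.4 mm².
δ_AB = 26530·493/(2606·208000) = 0.02413 mm
δ_BC = 7830·682/(929.4·127000) = 0.04524 mm
δ = Σδ_i = 0.06937 mm.

0.0694 mm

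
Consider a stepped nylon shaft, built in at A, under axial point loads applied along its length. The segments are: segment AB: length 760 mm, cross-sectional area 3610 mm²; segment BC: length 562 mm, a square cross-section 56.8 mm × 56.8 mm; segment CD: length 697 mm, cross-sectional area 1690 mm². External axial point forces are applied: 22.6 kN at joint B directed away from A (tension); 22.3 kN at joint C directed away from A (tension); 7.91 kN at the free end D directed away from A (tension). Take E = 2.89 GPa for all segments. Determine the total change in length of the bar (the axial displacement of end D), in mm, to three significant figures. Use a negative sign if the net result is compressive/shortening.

Internal axial forces (sectioning from the free end, tension +): N_CD = 7.91 kN, N_BC = 30.21 kN, N_AB = 52.81 kN.
A_BC = 3226 mm².
δ_AB = 52810·760/(3610·2890) = 3.847 mm
δ_BC = 30210·562/(3226·2890) = 1.821 mm
δ_CD = 7910·697/(1690·2890) = 1.129 mm
δ = Σδ_i = 6.797 mm.

6.80 mm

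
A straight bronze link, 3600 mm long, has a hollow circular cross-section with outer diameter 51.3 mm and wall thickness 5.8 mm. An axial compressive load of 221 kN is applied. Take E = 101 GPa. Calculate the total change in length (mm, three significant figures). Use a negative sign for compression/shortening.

-9.50 mm

A = 829.1 mm².
δ_mech = NL/(AE) = -221000·3600/(829.1·101000) = -9.501 mm.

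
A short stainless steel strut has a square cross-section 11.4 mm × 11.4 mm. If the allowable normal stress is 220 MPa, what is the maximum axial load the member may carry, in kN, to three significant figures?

A = 130 mm².
P_max = σ_allow · A = 220 · 130 = 28590 N = 28.59 kN.

28.6 kN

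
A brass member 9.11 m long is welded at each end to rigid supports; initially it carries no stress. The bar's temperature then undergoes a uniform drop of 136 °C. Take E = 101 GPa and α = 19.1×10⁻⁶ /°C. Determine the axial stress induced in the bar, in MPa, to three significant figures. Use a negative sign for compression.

Free thermal expansion αLΔT = 19.1e-6 · 9110 · -136 = -23.66 mm.
The walls impose strain ε = −(-23.66)/9110 = 2.5976e-03; σ = Eε = 101000 · 2.5976e-03 = 262.4 MPa.

262 MPa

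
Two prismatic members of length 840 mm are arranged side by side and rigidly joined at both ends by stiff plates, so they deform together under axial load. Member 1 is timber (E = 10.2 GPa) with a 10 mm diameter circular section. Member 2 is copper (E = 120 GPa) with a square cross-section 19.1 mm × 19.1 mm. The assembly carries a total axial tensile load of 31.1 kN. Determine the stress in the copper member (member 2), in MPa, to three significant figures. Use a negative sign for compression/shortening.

A_1 = 78.54 mm².
A_2 = 364.8 mm².
Equal strain + equilibrium ⇒ each member carries load in proportion to AE: A₁E₁ = 801100 N, A₂E₂ = 43780000 N, ΣAE = 44580000 N.
σ₂ = P·E₂/ΣAE = 31100·120000/44580000 = 83.72 MPa.

83.7 MPa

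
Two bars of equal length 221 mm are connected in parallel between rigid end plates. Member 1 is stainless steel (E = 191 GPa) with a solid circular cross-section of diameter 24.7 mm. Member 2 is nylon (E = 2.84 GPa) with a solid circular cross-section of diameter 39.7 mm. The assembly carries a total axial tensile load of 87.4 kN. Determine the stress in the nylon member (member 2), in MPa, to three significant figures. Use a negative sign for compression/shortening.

2.61 MPa

A_1 = 479.2 mm².
A_2 = 1238 mm².
Equal strain + equilibrium ⇒ each member carries load in proportion to AE: A₁E₁ = 91520000 N, A₂E₂ = 3516000 N, ΣAE = 95040000 N.
σ₂ = P·E₂/ΣAE = 87400·2840/95040000 = 2.612 MPa.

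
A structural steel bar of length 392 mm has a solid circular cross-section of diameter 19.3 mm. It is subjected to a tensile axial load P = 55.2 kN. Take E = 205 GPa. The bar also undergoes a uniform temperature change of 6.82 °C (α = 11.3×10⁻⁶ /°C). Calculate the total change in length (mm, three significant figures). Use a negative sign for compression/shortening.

A = 292.6 mm².
δ_mech = NL/(AE) = 55200·392/(292.6·205000) = 0.3608 mm.
δ_thermal = αLΔT = 11.3e-6·392·6.82 = 0.03021 mm.
δ = δ_mech + δ_thermal = 0.391 mm.

0.391 mm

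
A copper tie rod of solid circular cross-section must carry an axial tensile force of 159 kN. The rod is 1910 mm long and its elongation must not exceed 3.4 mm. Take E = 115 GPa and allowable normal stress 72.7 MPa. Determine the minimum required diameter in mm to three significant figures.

Required area A ≥ P/σ_allow = 159000/72.7 = 2187 mm².
For a solid circular section, d ≥ √(4A/π) = 52.77 mm.
Elongation limit: A ≥ PL/(Eδ_allow) = 159000·1910/(115000·3.4) = 776.7 mm² ⇒ d ≥ 31.45 mm.
The stress limit governs.

52.8 mm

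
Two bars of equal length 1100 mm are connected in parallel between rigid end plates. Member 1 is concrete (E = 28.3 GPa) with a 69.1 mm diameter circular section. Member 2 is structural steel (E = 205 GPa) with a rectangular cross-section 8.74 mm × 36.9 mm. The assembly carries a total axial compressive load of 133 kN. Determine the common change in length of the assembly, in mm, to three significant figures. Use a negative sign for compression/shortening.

A_1 = 3750 mm².
A_2 = 322.5 mm².
Equal strain + equilibrium ⇒ each member carries load in proportion to AE: A₁E₁ = 106100000 N, A₂E₂ = 66110000 N, ΣAE = 172200000 N.
δ = PL/ΣAE = -133000·1100/172200000 = -0.8494 mm.

-0.849 mm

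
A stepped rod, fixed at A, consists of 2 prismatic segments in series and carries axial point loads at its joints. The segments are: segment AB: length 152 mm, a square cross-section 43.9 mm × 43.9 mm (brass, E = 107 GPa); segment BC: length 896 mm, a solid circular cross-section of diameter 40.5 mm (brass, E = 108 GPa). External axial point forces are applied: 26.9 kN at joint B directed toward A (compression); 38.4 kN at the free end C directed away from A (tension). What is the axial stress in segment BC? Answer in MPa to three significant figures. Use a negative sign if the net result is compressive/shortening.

Internal axial forces (sectioning from the free end, tension +): N_BC = 38.4 kN, N_AB = 11.5 kN.
A_BC = 1288 mm².
σ_BC = N_BC/A_BC = 38400/1288 = 29.81 MPa.

29.8 MPa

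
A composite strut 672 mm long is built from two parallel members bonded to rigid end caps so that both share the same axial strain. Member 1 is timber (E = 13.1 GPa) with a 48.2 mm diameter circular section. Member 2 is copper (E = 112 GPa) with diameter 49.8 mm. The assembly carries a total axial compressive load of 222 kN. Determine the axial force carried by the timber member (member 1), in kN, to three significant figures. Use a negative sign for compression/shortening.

A_1 = 1825 mm².
A_2 = 1948 mm².
Equal strain + equilibrium ⇒ each member carries load in proportion to AE: A₁E₁ = 23900000 N, A₂E₂ = 218200000 N, ΣAE = 242100000 N.
F₁ = P·A₁E₁/ΣAE = -222000·23900000/242100000 = -21920 N.

-21.9 kN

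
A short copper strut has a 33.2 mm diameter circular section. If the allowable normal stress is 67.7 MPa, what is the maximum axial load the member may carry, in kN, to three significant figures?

58.6 kN

A = 865.7 mm².
P_max = σ_allow · A = 67.7 · 865.7 = 58610 N = 58.61 kN.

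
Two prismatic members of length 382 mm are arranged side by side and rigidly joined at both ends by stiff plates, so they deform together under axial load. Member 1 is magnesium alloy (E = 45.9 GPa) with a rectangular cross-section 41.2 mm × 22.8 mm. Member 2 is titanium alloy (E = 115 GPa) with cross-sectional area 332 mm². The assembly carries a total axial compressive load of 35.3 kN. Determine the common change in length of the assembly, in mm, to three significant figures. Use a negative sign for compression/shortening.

A_1 = 939.4 mm².
Equal strain + equilibrium ⇒ each member carries load in proportion to AE: A₁E₁ = 43120000 N, A₂E₂ = 38180000 N, ΣAE = 81300000 N.
δ = PL/ΣAE = -35300·382/81300000 = -0.1659 mm.

-0.166 mm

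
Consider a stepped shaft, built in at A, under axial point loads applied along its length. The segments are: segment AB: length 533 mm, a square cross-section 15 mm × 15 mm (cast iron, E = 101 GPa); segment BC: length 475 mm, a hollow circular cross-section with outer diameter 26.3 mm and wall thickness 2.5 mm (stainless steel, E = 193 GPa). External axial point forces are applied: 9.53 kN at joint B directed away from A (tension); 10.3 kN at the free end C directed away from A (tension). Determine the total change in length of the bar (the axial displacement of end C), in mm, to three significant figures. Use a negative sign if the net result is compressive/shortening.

Internal axial forces (sectioning from the free end, tension +): N_BC = 10.3 kN, N_AB = 19.83 kN.
A_AB = 225 mm².
A_BC = 186.9 mm².
δ_AB = 19830·533/(225·101000) = 0.4651 mm
δ_BC = 10300·475/(186.9·193000) = 0.1356 mm
δ = Σδ_i = 0.6007 mm.

0.601 mm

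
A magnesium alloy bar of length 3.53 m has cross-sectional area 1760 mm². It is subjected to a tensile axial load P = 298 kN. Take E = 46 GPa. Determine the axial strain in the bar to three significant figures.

0.00368

σ = N/A = 169.3 MPa; ε = σ/E = 169.3/46000 = 3.681e-03.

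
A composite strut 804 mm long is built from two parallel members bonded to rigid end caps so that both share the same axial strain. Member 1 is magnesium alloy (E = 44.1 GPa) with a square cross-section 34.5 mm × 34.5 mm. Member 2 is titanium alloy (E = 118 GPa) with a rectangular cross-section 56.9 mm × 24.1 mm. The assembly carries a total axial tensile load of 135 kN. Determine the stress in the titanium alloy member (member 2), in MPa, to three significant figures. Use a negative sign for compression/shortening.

74.3 MPa

A_1 = 1190 mm².
A_2 = 1371 mm².
Equal strain + equilibrium ⇒ each member carries load in proportion to AE: A₁E₁ = 52490000 N, A₂E₂ = 161800000 N, ΣAE = 214300000 N.
σ₂ = P·E₂/ΣAE = 135000·118000/214300000 = 74.33 MPa.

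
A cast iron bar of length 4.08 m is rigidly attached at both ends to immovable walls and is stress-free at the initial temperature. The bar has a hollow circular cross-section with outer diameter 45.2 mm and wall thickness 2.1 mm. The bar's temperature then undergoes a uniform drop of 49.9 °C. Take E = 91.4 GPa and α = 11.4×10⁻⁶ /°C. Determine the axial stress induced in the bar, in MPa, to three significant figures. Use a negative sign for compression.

Free thermal expansion αLΔT = 11.4e-6 · 4080 · -49.9 = -2.321 mm.
The walls impose strain ε = −(-2.321)/4080 = 5.6886e-04; σ = Eε = 91400 · 5.6886e-04 = 51.99 MPa.

52.0 MPa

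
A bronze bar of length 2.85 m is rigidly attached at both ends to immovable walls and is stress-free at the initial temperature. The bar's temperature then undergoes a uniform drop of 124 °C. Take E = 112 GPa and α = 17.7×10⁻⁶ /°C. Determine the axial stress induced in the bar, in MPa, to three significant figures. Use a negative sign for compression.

246 MPa

Free thermal expansion αLΔT = 17.7e-6 · 2850 · -124 = -6.255 mm.
The walls impose strain ε = −(-6.255)/2850 = 2.1948e-03; σ = Eε = 112000 · 2.1948e-03 = 245.8 MPa.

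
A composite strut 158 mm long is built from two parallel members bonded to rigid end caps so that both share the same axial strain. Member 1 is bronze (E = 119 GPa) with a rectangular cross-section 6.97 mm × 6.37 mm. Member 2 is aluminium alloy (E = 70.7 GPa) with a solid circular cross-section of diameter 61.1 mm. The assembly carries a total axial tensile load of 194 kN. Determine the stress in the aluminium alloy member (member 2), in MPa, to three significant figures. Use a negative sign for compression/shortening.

A_1 = 44.4 mm².
A_2 = 2932 mm².
Equal strain + equilibrium ⇒ each member carries load in proportion to AE: A₁E₁ = 5283000 N, A₂E₂ = 207300000 N, ΣAE = 212600000 N.
σ₂ = P·E₂/ΣAE = 194000·70700/212600000 = 64.52 MPa.

64.5 MPa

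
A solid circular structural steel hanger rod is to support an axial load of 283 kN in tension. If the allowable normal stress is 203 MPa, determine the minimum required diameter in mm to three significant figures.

42.1 mm

Required area A ≥ P/σ_allow = 283000/203 = 1394 mm².
For a solid circular section, d ≥ √(4A/π) = 42.13 mm.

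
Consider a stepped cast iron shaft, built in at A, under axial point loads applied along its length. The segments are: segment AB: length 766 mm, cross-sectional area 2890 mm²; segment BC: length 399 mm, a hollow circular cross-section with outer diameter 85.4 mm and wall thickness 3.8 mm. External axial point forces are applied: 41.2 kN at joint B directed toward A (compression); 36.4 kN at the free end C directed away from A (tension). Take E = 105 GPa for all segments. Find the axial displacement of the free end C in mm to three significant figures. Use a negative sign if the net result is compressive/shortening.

0.130 mm

Internal axial forces (sectioning from the free end, tension +): N_BC = 36.4 kN, N_AB = -4.8 kN.
A_BC = 974.1 mm².
δ_AB = -4800·766/(2890·105000) = -0.01212 mm
δ_BC = 36400·399/(974.1·105000) = 0.142 mm
δ = Σδ_i = 0.1299 mm.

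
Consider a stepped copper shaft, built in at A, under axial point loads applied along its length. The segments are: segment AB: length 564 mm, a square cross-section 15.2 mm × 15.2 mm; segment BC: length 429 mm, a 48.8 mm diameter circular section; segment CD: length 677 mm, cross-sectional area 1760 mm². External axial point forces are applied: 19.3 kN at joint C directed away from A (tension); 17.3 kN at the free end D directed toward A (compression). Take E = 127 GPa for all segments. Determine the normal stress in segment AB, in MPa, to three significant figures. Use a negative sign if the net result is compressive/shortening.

Internal axial forces (sectioning from the free end, tension +): N_CD = -17.3 kN, N_BC = 2 kN, N_AB = 2 kN.
A_AB = 231 mm².
σ_AB = N_AB/A_AB = 2000/231 = 8.657 MPa.

8.66 MPa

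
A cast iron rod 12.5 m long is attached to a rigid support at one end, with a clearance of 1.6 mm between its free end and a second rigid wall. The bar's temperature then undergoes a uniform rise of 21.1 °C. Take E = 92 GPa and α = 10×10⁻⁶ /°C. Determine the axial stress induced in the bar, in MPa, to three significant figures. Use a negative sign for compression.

Free thermal expansion αLΔT = 10e-6 · 12500 · 21.1 = 2.638 mm.
The walls engage after the gap closes; constrained expansion = 2.638 − 1.6 = 1.038 mm.
The walls impose strain ε = −(1.038)/12500 = -8.3000e-05; σ = Eε = 92000 · -8.3000e-05 = -7.636 MPa.

-7.64 MPa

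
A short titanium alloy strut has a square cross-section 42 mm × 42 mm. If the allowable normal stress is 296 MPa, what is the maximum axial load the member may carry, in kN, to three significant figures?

522 kN

A = 1764 mm².
P_max = σ_allow · A = 296 · 1764 = 522100 N = 522.1 kN.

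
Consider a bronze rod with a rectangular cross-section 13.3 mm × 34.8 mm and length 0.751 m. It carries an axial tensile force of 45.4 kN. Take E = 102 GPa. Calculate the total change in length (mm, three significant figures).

0.722 mm

A = 462.8 mm².
δ_mech = NL/(AE) = 45400·751/(462.8·102000) = 0.7222 mm.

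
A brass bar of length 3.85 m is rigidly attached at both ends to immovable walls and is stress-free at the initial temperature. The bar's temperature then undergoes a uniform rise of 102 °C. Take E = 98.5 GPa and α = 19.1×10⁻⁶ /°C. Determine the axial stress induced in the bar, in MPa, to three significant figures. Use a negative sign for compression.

-192 MPa

Free thermal expansion αLΔT = 19.1e-6 · 3850 · 102 = 7.501 mm.
The walls impose strain ε = −(7.501)/3850 = -1.9482e-03; σ = Eε = 98500 · -1.9482e-03 = -191.9 MPa.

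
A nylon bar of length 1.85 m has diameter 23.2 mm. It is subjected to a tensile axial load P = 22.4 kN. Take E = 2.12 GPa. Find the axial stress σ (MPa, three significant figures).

A = 422.7 mm².
σ = N/A = 22400/422.7 = 52.99 MPa.

53.0 MPa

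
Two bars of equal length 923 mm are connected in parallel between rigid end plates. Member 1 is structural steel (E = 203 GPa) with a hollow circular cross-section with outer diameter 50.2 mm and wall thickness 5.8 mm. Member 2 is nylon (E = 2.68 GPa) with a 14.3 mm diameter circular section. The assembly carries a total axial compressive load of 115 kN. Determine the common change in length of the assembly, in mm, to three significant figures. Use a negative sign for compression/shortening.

-0.645 mm

A_1 = 809 mm².
A_2 = 160.6 mm².
Equal strain + equilibrium ⇒ each member carries load in proportion to AE: A₁E₁ = 164200000 N, A₂E₂ = 430400 N, ΣAE = 164700000 N.
δ = PL/ΣAE = -115000·923/164700000 = -0.6446 mm.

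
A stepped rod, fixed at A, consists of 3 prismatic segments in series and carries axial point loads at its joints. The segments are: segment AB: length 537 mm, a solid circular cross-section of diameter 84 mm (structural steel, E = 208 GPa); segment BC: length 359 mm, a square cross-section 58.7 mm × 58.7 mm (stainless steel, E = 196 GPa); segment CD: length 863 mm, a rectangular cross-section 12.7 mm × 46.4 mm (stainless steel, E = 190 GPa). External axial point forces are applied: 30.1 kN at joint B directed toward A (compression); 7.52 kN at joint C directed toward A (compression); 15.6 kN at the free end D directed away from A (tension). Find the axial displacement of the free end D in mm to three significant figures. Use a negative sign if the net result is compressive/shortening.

0.114 mm

Internal axial forces (sectioning from the free end, tension +): N_CD = 15.6 kN, N_BC = 8.08 kN, N_AB = -22.02 kN.
A_AB = 5542 mm².
A_BC = 3446 mm².
A_CD = 589.3 mm².
δ_AB = -22020·537/(5542·208000) = -0.01026 mm
δ_BC = 8080·359/(3446·196000) = 0.004295 mm
δ_CD = 15600·863/(589.3·190000) = 0.1202 mm
δ = Σδ_i = 0.1143 mm.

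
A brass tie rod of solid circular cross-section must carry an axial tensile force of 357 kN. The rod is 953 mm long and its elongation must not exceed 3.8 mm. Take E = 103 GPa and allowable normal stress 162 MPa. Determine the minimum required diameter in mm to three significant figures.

Required area A ≥ P/σ_allow = 357000/162 = 2204 mm².
For a solid circular section, d ≥ √(4A/π) = 52.97 mm.
Elongation limit: A ≥ PL/(Eδ_allow) = 357000·953/(103000·3.8) = 869.2 mm² ⇒ d ≥ 33.27 mm.
The stress limit governs.

53.0 mm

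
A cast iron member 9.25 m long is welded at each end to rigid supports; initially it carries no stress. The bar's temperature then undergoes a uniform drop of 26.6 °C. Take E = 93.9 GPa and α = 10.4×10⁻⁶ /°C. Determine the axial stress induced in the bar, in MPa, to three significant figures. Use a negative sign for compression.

26.0 MPa

Free thermal expansion αLΔT = 10.4e-6 · 9250 · -26.6 = -2.559 mm.
The walls impose strain ε = −(-2.559)/9250 = 2.7664e-04; σ = Eε = 93900 · 2.7664e-04 = 25.98 MPa.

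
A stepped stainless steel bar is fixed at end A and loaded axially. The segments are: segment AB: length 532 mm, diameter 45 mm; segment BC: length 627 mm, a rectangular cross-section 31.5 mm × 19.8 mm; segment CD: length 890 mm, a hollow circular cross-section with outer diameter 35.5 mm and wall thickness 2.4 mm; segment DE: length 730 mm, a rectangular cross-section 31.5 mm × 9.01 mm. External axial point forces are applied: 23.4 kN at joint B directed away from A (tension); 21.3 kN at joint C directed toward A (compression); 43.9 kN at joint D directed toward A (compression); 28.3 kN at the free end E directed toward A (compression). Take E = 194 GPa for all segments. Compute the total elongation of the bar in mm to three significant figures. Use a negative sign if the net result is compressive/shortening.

Internal axial forces (sectioning from the free end, tension +): N_DE = -28.3 kN, N_CD = -72.2 kN, N_BC = -93.5 kN, N_AB = -70.1 kN.
A_AB = 1590 mm².
A_BC = 623.7 mm².
A_CD = 249.6 mm².
A_DE = 283.8 mm².
δ_AB = -70100·532/(1590·194000) = -0.1209 mm
δ_BC = -93500·627/(623.7·194000) = -0.4845 mm
δ_CD = -72200·890/(249.6·194000) = -1.327 mm
δ_DE = -28300·730/(283.8·194000) = -0.3752 mm
δ = Σδ_i = -2.308 mm.

-2.31 mm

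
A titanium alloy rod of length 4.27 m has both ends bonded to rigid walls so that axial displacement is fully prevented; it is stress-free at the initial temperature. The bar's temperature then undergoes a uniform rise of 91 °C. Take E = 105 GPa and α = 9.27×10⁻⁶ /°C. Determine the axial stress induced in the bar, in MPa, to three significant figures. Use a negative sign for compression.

-88.6 MPa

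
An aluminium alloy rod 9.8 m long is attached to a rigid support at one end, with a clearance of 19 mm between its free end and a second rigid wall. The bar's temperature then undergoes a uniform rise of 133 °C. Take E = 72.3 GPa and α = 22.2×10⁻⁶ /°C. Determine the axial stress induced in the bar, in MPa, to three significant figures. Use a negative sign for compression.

Free thermal expansion αLΔT = 22.2e-6 · 9800 · 133 = 28.94 mm.
The walls engage after the gap closes; constrained expansion = 28.94 − 19 = 9.935 mm.
The walls impose strain ε = −(9.935)/9800 = -1.0138e-03; σ = Eε = 72300 · -1.0138e-03 = -73.3 MPa.

-73.3 MPa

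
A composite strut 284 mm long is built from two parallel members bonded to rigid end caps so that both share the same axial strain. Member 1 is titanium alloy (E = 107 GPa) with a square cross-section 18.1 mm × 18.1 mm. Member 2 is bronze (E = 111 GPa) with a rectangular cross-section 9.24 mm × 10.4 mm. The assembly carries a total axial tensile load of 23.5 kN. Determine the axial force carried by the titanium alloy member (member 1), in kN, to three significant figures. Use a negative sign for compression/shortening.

18.0 kN

A_1 = 327.6 mm².
A_2 = 96.1 mm².
Equal strain + equilibrium ⇒ each member carries load in proportion to AE: A₁E₁ = 35050000 N, A₂E₂ = 10670000 N, ΣAE = 45720000 N.
F₁ = P·A₁E₁/ΣAE = 23500·35050000/45720000 = 18020 N.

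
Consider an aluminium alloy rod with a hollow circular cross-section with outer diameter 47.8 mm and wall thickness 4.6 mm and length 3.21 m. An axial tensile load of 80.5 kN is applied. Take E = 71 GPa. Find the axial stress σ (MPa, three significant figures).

A = 624.3 mm².
σ = N/A = 80500/624.3 = 128.9 MPa.

129 MPa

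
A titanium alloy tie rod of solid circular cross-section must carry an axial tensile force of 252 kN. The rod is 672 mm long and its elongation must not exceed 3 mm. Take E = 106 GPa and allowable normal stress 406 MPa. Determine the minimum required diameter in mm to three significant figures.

28.1 mm

Required area A ≥ P/σ_allow = 252000/406 = 620.7 mm².
For a solid circular section, d ≥ √(4A/π) = 28.11 mm.
Elongation limit: A ≥ PL/(Eδ_allow) = 252000·672/(106000·3) = 532.5 mm² ⇒ d ≥ 26.04 mm.
The stress limit governs.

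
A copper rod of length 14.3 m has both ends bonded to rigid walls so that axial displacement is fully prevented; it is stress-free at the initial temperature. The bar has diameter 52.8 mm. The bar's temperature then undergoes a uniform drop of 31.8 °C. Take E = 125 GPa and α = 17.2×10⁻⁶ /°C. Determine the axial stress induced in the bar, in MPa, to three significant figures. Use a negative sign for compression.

68.4 MPa

Free thermal expansion αLΔT = 17.2e-6 · 14300 · -31.8 = -7.822 mm.
The walls impose strain ε = −(-7.822)/14300 = 5.4696e-04; σ = Eε = 125000 · 5.4696e-04 = 68.37 MPa.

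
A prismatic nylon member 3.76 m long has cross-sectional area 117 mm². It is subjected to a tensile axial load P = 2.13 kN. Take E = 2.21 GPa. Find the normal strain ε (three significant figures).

σ = N/A = 18.21 MPa; ε = σ/E = 18.21/2210 = 8.238e-03.

0.00824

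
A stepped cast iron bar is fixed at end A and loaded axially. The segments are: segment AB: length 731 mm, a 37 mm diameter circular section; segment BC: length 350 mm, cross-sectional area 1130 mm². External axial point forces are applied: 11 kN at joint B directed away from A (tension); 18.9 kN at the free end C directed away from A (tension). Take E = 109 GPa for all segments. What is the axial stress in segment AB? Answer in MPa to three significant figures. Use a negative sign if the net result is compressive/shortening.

Internal axial forces (sectioning from the free end, tension +): N_BC = 18.9 kN, N_AB = 29.9 kN.
A_AB = 1075 mm².
σ_AB = N_AB/A_AB = 29900/1075 = 27.81 MPa.

27.8 MPa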